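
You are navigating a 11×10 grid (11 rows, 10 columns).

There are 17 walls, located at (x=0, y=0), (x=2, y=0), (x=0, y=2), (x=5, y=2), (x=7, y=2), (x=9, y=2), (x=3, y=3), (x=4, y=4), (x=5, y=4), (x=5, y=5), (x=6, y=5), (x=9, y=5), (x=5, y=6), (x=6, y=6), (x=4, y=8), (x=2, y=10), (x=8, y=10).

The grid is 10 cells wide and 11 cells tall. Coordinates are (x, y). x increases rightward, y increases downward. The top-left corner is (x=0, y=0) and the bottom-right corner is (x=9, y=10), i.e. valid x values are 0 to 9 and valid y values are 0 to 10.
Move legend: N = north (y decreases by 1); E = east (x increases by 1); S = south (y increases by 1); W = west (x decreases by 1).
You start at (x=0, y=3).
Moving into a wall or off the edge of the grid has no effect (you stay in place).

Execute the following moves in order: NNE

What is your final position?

Start: (x=0, y=3)
  N (north): blocked, stay at (x=0, y=3)
  N (north): blocked, stay at (x=0, y=3)
  E (east): (x=0, y=3) -> (x=1, y=3)
Final: (x=1, y=3)

Answer: Final position: (x=1, y=3)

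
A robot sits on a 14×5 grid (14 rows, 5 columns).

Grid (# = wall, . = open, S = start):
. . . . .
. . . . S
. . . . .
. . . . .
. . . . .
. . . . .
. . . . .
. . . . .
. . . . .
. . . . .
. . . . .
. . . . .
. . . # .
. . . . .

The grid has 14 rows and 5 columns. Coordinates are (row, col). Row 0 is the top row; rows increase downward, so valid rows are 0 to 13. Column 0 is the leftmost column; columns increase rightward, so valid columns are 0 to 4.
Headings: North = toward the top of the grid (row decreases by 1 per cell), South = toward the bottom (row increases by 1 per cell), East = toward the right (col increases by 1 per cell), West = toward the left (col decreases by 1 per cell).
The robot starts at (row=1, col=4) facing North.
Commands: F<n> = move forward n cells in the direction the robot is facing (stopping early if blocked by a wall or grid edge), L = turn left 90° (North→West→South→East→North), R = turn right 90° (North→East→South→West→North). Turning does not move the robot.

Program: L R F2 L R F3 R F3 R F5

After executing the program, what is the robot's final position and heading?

Answer: Final position: (row=5, col=4), facing South

Derivation:
Start: (row=1, col=4), facing North
  L: turn left, now facing West
  R: turn right, now facing North
  F2: move forward 1/2 (blocked), now at (row=0, col=4)
  L: turn left, now facing West
  R: turn right, now facing North
  F3: move forward 0/3 (blocked), now at (row=0, col=4)
  R: turn right, now facing East
  F3: move forward 0/3 (blocked), now at (row=0, col=4)
  R: turn right, now facing South
  F5: move forward 5, now at (row=5, col=4)
Final: (row=5, col=4), facing South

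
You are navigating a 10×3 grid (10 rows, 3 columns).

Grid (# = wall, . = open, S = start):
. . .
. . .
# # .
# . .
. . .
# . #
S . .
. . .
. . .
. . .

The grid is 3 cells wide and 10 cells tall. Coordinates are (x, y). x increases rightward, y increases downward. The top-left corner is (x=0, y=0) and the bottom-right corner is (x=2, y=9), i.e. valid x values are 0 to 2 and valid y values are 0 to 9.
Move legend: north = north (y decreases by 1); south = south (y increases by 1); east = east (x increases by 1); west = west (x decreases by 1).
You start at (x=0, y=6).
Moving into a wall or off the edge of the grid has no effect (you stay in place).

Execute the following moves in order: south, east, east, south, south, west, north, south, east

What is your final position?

Start: (x=0, y=6)
  south (south): (x=0, y=6) -> (x=0, y=7)
  east (east): (x=0, y=7) -> (x=1, y=7)
  east (east): (x=1, y=7) -> (x=2, y=7)
  south (south): (x=2, y=7) -> (x=2, y=8)
  south (south): (x=2, y=8) -> (x=2, y=9)
  west (west): (x=2, y=9) -> (x=1, y=9)
  north (north): (x=1, y=9) -> (x=1, y=8)
  south (south): (x=1, y=8) -> (x=1, y=9)
  east (east): (x=1, y=9) -> (x=2, y=9)
Final: (x=2, y=9)

Answer: Final position: (x=2, y=9)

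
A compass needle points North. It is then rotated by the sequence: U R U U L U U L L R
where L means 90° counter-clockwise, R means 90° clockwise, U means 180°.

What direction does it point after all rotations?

Answer: Final heading: East

Derivation:
Start: North
  U (U-turn (180°)) -> South
  R (right (90° clockwise)) -> West
  U (U-turn (180°)) -> East
  U (U-turn (180°)) -> West
  L (left (90° counter-clockwise)) -> South
  U (U-turn (180°)) -> North
  U (U-turn (180°)) -> South
  L (left (90° counter-clockwise)) -> East
  L (left (90° counter-clockwise)) -> North
  R (right (90° clockwise)) -> East
Final: East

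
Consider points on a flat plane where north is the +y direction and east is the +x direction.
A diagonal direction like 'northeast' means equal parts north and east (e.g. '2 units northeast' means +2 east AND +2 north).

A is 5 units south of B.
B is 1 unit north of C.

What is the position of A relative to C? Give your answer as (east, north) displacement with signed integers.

Place C at the origin (east=0, north=0).
  B is 1 unit north of C: delta (east=+0, north=+1); B at (east=0, north=1).
  A is 5 units south of B: delta (east=+0, north=-5); A at (east=0, north=-4).
Therefore A relative to C: (east=0, north=-4).

Answer: A is at (east=0, north=-4) relative to C.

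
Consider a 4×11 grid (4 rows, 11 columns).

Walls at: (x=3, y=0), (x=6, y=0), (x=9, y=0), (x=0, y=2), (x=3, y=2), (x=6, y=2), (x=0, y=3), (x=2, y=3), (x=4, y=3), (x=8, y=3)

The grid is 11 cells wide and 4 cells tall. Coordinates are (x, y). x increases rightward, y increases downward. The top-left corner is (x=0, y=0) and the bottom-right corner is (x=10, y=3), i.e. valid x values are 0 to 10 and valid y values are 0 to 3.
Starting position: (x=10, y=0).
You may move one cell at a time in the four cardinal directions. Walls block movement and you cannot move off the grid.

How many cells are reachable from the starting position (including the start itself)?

BFS flood-fill from (x=10, y=0):
  Distance 0: (x=10, y=0)
  Distance 1: (x=10, y=1)
  Distance 2: (x=9, y=1), (x=10, y=2)
  Distance 3: (x=8, y=1), (x=9, y=2), (x=10, y=3)
  Distance 4: (x=8, y=0), (x=7, y=1), (x=8, y=2), (x=9, y=3)
  Distance 5: (x=7, y=0), (x=6, y=1), (x=7, y=2)
  Distance 6: (x=5, y=1), (x=7, y=3)
  Distance 7: (x=5, y=0), (x=4, y=1), (x=5, y=2), (x=6, y=3)
  Distance 8: (x=4, y=0), (x=3, y=1), (x=4, y=2), (x=5, y=3)
  Distance 9: (x=2, y=1)
  Distance 10: (x=2, y=0), (x=1, y=1), (x=2, y=2)
  Distance 11: (x=1, y=0), (x=0, y=1), (x=1, y=2)
  Distance 12: (x=0, y=0), (x=1, y=3)
Total reachable: 33 (grid has 34 open cells total)

Answer: Reachable cells: 33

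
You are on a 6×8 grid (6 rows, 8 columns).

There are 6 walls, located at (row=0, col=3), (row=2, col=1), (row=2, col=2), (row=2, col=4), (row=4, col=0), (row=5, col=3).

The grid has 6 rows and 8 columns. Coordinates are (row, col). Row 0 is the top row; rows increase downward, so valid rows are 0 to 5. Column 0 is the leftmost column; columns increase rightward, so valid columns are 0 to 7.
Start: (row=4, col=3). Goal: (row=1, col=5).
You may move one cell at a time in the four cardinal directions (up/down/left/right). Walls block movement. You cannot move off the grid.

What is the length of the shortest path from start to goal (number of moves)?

BFS from (row=4, col=3) until reaching (row=1, col=5):
  Distance 0: (row=4, col=3)
  Distance 1: (row=3, col=3), (row=4, col=2), (row=4, col=4)
  Distance 2: (row=2, col=3), (row=3, col=2), (row=3, col=4), (row=4, col=1), (row=4, col=5), (row=5, col=2), (row=5, col=4)
  Distance 3: (row=1, col=3), (row=3, col=1), (row=3, col=5), (row=4, col=6), (row=5, col=1), (row=5, col=5)
  Distance 4: (row=1, col=2), (row=1, col=4), (row=2, col=5), (row=3, col=0), (row=3, col=6), (row=4, col=7), (row=5, col=0), (row=5, col=6)
  Distance 5: (row=0, col=2), (row=0, col=4), (row=1, col=1), (row=1, col=5), (row=2, col=0), (row=2, col=6), (row=3, col=7), (row=5, col=7)  <- goal reached here
One shortest path (5 moves): (row=4, col=3) -> (row=4, col=4) -> (row=4, col=5) -> (row=3, col=5) -> (row=2, col=5) -> (row=1, col=5)

Answer: Shortest path length: 5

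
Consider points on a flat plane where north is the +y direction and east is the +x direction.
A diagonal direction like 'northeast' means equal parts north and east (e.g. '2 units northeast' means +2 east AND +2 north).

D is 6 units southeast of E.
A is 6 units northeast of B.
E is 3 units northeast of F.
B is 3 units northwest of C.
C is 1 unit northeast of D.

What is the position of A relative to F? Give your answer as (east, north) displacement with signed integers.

Place F at the origin (east=0, north=0).
  E is 3 units northeast of F: delta (east=+3, north=+3); E at (east=3, north=3).
  D is 6 units southeast of E: delta (east=+6, north=-6); D at (east=9, north=-3).
  C is 1 unit northeast of D: delta (east=+1, north=+1); C at (east=10, north=-2).
  B is 3 units northwest of C: delta (east=-3, north=+3); B at (east=7, north=1).
  A is 6 units northeast of B: delta (east=+6, north=+6); A at (east=13, north=7).
Therefore A relative to F: (east=13, north=7).

Answer: A is at (east=13, north=7) relative to F.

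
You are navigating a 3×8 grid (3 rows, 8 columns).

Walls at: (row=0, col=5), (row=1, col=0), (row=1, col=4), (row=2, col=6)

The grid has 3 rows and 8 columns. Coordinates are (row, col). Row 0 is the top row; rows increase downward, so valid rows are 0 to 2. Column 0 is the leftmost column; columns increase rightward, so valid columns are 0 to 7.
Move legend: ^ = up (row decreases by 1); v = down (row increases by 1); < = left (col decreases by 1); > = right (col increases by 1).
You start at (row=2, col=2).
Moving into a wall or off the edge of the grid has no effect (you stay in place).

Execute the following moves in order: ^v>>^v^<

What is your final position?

Answer: Final position: (row=2, col=3)

Derivation:
Start: (row=2, col=2)
  ^ (up): (row=2, col=2) -> (row=1, col=2)
  v (down): (row=1, col=2) -> (row=2, col=2)
  > (right): (row=2, col=2) -> (row=2, col=3)
  > (right): (row=2, col=3) -> (row=2, col=4)
  ^ (up): blocked, stay at (row=2, col=4)
  v (down): blocked, stay at (row=2, col=4)
  ^ (up): blocked, stay at (row=2, col=4)
  < (left): (row=2, col=4) -> (row=2, col=3)
Final: (row=2, col=3)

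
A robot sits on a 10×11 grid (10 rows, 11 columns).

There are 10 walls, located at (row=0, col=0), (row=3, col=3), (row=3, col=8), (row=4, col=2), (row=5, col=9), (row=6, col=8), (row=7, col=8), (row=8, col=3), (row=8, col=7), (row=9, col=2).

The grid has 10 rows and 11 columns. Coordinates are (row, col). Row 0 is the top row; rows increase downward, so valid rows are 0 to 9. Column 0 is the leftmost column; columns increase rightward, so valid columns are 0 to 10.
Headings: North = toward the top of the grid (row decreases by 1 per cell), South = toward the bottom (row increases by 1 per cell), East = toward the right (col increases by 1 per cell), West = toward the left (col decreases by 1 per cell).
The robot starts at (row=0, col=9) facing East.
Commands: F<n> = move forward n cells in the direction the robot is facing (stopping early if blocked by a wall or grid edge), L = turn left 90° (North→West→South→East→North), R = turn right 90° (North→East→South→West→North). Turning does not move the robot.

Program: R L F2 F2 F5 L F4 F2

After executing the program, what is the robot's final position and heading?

Start: (row=0, col=9), facing East
  R: turn right, now facing South
  L: turn left, now facing East
  F2: move forward 1/2 (blocked), now at (row=0, col=10)
  F2: move forward 0/2 (blocked), now at (row=0, col=10)
  F5: move forward 0/5 (blocked), now at (row=0, col=10)
  L: turn left, now facing North
  F4: move forward 0/4 (blocked), now at (row=0, col=10)
  F2: move forward 0/2 (blocked), now at (row=0, col=10)
Final: (row=0, col=10), facing North

Answer: Final position: (row=0, col=10), facing North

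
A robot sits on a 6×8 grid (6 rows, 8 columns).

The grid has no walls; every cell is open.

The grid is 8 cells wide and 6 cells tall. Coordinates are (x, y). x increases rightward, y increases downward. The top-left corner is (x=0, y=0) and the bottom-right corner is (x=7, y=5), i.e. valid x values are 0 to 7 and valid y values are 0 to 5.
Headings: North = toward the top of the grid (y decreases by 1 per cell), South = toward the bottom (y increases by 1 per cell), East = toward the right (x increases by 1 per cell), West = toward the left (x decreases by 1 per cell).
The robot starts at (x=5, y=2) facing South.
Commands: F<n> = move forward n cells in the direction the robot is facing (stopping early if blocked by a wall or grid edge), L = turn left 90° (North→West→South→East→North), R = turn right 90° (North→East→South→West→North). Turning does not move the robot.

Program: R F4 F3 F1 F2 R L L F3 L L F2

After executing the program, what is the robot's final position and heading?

Answer: Final position: (x=0, y=3), facing North

Derivation:
Start: (x=5, y=2), facing South
  R: turn right, now facing West
  F4: move forward 4, now at (x=1, y=2)
  F3: move forward 1/3 (blocked), now at (x=0, y=2)
  F1: move forward 0/1 (blocked), now at (x=0, y=2)
  F2: move forward 0/2 (blocked), now at (x=0, y=2)
  R: turn right, now facing North
  L: turn left, now facing West
  L: turn left, now facing South
  F3: move forward 3, now at (x=0, y=5)
  L: turn left, now facing East
  L: turn left, now facing North
  F2: move forward 2, now at (x=0, y=3)
Final: (x=0, y=3), facing North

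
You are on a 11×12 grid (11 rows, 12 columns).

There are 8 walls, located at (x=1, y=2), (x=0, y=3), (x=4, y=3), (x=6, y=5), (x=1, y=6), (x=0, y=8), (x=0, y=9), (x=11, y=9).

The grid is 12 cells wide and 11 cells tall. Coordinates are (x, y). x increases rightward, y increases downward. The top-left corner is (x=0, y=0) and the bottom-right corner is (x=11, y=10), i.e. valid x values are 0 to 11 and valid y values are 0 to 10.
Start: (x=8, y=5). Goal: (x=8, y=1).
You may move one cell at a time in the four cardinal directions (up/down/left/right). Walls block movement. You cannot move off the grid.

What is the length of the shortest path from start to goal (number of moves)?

Answer: Shortest path length: 4

Derivation:
BFS from (x=8, y=5) until reaching (x=8, y=1):
  Distance 0: (x=8, y=5)
  Distance 1: (x=8, y=4), (x=7, y=5), (x=9, y=5), (x=8, y=6)
  Distance 2: (x=8, y=3), (x=7, y=4), (x=9, y=4), (x=10, y=5), (x=7, y=6), (x=9, y=6), (x=8, y=7)
  Distance 3: (x=8, y=2), (x=7, y=3), (x=9, y=3), (x=6, y=4), (x=10, y=4), (x=11, y=5), (x=6, y=6), (x=10, y=6), (x=7, y=7), (x=9, y=7), (x=8, y=8)
  Distance 4: (x=8, y=1), (x=7, y=2), (x=9, y=2), (x=6, y=3), (x=10, y=3), (x=5, y=4), (x=11, y=4), (x=5, y=6), (x=11, y=6), (x=6, y=7), (x=10, y=7), (x=7, y=8), (x=9, y=8), (x=8, y=9)  <- goal reached here
One shortest path (4 moves): (x=8, y=5) -> (x=8, y=4) -> (x=8, y=3) -> (x=8, y=2) -> (x=8, y=1)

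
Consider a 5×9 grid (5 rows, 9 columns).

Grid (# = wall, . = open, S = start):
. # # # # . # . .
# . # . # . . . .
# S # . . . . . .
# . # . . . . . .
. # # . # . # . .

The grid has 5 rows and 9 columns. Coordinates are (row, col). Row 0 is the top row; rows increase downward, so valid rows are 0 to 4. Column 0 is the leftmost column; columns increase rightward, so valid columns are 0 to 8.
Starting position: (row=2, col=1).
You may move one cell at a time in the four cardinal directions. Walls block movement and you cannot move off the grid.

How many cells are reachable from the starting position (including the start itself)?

Answer: Reachable cells: 3

Derivation:
BFS flood-fill from (row=2, col=1):
  Distance 0: (row=2, col=1)
  Distance 1: (row=1, col=1), (row=3, col=1)
Total reachable: 3 (grid has 29 open cells total)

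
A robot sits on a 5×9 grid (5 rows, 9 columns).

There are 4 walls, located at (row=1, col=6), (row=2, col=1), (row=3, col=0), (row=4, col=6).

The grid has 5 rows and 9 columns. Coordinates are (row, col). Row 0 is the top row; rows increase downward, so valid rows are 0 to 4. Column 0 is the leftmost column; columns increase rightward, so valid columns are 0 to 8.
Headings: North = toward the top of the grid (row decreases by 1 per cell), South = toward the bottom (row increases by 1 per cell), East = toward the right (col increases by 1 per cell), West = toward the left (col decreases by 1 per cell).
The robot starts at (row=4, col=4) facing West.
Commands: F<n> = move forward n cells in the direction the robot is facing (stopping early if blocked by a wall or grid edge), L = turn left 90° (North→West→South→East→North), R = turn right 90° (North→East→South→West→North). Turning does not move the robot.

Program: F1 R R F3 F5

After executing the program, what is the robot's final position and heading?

Answer: Final position: (row=4, col=5), facing East

Derivation:
Start: (row=4, col=4), facing West
  F1: move forward 1, now at (row=4, col=3)
  R: turn right, now facing North
  R: turn right, now facing East
  F3: move forward 2/3 (blocked), now at (row=4, col=5)
  F5: move forward 0/5 (blocked), now at (row=4, col=5)
Final: (row=4, col=5), facing East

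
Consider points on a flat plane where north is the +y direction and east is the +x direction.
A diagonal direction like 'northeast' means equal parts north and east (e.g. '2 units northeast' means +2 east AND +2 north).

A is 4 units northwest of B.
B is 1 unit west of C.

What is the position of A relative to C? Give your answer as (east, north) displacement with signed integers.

Answer: A is at (east=-5, north=4) relative to C.

Derivation:
Place C at the origin (east=0, north=0).
  B is 1 unit west of C: delta (east=-1, north=+0); B at (east=-1, north=0).
  A is 4 units northwest of B: delta (east=-4, north=+4); A at (east=-5, north=4).
Therefore A relative to C: (east=-5, north=4).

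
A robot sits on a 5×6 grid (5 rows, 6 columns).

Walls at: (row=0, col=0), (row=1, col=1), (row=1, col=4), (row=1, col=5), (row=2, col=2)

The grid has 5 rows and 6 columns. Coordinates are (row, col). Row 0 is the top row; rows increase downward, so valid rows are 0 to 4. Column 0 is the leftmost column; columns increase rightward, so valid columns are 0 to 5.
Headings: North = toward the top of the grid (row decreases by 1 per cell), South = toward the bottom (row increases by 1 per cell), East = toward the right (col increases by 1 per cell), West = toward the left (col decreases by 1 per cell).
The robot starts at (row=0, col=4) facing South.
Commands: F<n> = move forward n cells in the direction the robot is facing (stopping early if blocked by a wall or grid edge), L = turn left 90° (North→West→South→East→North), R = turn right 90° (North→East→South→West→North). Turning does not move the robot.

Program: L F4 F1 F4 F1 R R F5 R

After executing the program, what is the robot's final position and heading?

Start: (row=0, col=4), facing South
  L: turn left, now facing East
  F4: move forward 1/4 (blocked), now at (row=0, col=5)
  F1: move forward 0/1 (blocked), now at (row=0, col=5)
  F4: move forward 0/4 (blocked), now at (row=0, col=5)
  F1: move forward 0/1 (blocked), now at (row=0, col=5)
  R: turn right, now facing South
  R: turn right, now facing West
  F5: move forward 4/5 (blocked), now at (row=0, col=1)
  R: turn right, now facing North
Final: (row=0, col=1), facing North

Answer: Final position: (row=0, col=1), facing North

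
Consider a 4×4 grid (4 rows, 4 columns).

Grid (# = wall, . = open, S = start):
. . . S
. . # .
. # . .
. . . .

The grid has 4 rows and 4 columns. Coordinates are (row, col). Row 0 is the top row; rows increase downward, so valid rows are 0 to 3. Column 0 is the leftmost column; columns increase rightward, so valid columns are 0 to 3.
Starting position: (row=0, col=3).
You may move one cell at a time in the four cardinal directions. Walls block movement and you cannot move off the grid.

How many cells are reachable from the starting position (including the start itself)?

Answer: Reachable cells: 14

Derivation:
BFS flood-fill from (row=0, col=3):
  Distance 0: (row=0, col=3)
  Distance 1: (row=0, col=2), (row=1, col=3)
  Distance 2: (row=0, col=1), (row=2, col=3)
  Distance 3: (row=0, col=0), (row=1, col=1), (row=2, col=2), (row=3, col=3)
  Distance 4: (row=1, col=0), (row=3, col=2)
  Distance 5: (row=2, col=0), (row=3, col=1)
  Distance 6: (row=3, col=0)
Total reachable: 14 (grid has 14 open cells total)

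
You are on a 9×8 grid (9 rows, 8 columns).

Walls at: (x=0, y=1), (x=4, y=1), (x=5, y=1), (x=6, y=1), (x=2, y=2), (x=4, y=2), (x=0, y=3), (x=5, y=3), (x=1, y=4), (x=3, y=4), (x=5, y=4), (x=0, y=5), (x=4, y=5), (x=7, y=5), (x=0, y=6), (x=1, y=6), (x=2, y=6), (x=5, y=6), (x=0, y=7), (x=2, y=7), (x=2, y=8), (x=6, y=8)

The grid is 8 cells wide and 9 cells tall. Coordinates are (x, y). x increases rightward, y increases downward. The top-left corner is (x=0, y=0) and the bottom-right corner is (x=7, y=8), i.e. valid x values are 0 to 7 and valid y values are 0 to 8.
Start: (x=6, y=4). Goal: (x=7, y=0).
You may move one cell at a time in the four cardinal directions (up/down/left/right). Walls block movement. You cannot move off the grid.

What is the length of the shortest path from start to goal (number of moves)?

Answer: Shortest path length: 5

Derivation:
BFS from (x=6, y=4) until reaching (x=7, y=0):
  Distance 0: (x=6, y=4)
  Distance 1: (x=6, y=3), (x=7, y=4), (x=6, y=5)
  Distance 2: (x=6, y=2), (x=7, y=3), (x=5, y=5), (x=6, y=6)
  Distance 3: (x=5, y=2), (x=7, y=2), (x=7, y=6), (x=6, y=7)
  Distance 4: (x=7, y=1), (x=5, y=7), (x=7, y=7)
  Distance 5: (x=7, y=0), (x=4, y=7), (x=5, y=8), (x=7, y=8)  <- goal reached here
One shortest path (5 moves): (x=6, y=4) -> (x=7, y=4) -> (x=7, y=3) -> (x=7, y=2) -> (x=7, y=1) -> (x=7, y=0)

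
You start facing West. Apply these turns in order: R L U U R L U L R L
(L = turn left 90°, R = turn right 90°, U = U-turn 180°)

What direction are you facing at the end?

Start: West
  R (right (90° clockwise)) -> North
  L (left (90° counter-clockwise)) -> West
  U (U-turn (180°)) -> East
  U (U-turn (180°)) -> West
  R (right (90° clockwise)) -> North
  L (left (90° counter-clockwise)) -> West
  U (U-turn (180°)) -> East
  L (left (90° counter-clockwise)) -> North
  R (right (90° clockwise)) -> East
  L (left (90° counter-clockwise)) -> North
Final: North

Answer: Final heading: North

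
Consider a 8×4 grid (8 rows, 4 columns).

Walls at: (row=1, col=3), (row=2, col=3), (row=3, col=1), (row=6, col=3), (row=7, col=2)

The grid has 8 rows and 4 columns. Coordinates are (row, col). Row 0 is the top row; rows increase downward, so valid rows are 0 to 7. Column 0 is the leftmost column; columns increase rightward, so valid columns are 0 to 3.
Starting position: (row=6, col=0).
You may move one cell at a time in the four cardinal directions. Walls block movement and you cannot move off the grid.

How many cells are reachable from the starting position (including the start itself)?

Answer: Reachable cells: 26

Derivation:
BFS flood-fill from (row=6, col=0):
  Distance 0: (row=6, col=0)
  Distance 1: (row=5, col=0), (row=6, col=1), (row=7, col=0)
  Distance 2: (row=4, col=0), (row=5, col=1), (row=6, col=2), (row=7, col=1)
  Distance 3: (row=3, col=0), (row=4, col=1), (row=5, col=2)
  Distance 4: (row=2, col=0), (row=4, col=2), (row=5, col=3)
  Distance 5: (row=1, col=0), (row=2, col=1), (row=3, col=2), (row=4, col=3)
  Distance 6: (row=0, col=0), (row=1, col=1), (row=2, col=2), (row=3, col=3)
  Distance 7: (row=0, col=1), (row=1, col=2)
  Distance 8: (row=0, col=2)
  Distance 9: (row=0, col=3)
Total reachable: 26 (grid has 27 open cells total)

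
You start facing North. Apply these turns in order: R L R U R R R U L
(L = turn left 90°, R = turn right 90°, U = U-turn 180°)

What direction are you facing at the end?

Start: North
  R (right (90° clockwise)) -> East
  L (left (90° counter-clockwise)) -> North
  R (right (90° clockwise)) -> East
  U (U-turn (180°)) -> West
  R (right (90° clockwise)) -> North
  R (right (90° clockwise)) -> East
  R (right (90° clockwise)) -> South
  U (U-turn (180°)) -> North
  L (left (90° counter-clockwise)) -> West
Final: West

Answer: Final heading: West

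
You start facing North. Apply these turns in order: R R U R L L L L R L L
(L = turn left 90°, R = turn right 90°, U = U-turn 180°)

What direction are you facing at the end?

Answer: Final heading: North

Derivation:
Start: North
  R (right (90° clockwise)) -> East
  R (right (90° clockwise)) -> South
  U (U-turn (180°)) -> North
  R (right (90° clockwise)) -> East
  L (left (90° counter-clockwise)) -> North
  L (left (90° counter-clockwise)) -> West
  L (left (90° counter-clockwise)) -> South
  L (left (90° counter-clockwise)) -> East
  R (right (90° clockwise)) -> South
  L (left (90° counter-clockwise)) -> East
  L (left (90° counter-clockwise)) -> North
Final: North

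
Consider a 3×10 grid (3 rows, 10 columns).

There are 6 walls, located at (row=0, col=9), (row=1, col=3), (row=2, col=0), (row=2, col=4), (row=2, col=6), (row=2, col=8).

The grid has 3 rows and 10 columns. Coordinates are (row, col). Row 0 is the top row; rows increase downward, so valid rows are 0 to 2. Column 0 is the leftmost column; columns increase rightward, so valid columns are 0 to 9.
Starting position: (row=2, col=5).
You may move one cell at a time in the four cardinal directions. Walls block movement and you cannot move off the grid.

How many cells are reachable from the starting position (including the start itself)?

BFS flood-fill from (row=2, col=5):
  Distance 0: (row=2, col=5)
  Distance 1: (row=1, col=5)
  Distance 2: (row=0, col=5), (row=1, col=4), (row=1, col=6)
  Distance 3: (row=0, col=4), (row=0, col=6), (row=1, col=7)
  Distance 4: (row=0, col=3), (row=0, col=7), (row=1, col=8), (row=2, col=7)
  Distance 5: (row=0, col=2), (row=0, col=8), (row=1, col=9)
  Distance 6: (row=0, col=1), (row=1, col=2), (row=2, col=9)
  Distance 7: (row=0, col=0), (row=1, col=1), (row=2, col=2)
  Distance 8: (row=1, col=0), (row=2, col=1), (row=2, col=3)
Total reachable: 24 (grid has 24 open cells total)

Answer: Reachable cells: 24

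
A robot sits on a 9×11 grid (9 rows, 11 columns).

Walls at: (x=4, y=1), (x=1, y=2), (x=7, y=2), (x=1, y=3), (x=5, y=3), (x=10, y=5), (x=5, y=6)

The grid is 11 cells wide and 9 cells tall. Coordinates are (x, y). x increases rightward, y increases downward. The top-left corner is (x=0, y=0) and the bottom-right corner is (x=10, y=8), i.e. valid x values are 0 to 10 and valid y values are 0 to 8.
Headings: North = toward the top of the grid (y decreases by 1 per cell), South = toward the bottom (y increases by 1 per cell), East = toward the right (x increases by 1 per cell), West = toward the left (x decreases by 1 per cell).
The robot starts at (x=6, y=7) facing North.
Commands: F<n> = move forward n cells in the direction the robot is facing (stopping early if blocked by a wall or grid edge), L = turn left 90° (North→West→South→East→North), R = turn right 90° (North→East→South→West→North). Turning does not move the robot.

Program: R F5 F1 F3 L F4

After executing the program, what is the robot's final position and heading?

Start: (x=6, y=7), facing North
  R: turn right, now facing East
  F5: move forward 4/5 (blocked), now at (x=10, y=7)
  F1: move forward 0/1 (blocked), now at (x=10, y=7)
  F3: move forward 0/3 (blocked), now at (x=10, y=7)
  L: turn left, now facing North
  F4: move forward 1/4 (blocked), now at (x=10, y=6)
Final: (x=10, y=6), facing North

Answer: Final position: (x=10, y=6), facing North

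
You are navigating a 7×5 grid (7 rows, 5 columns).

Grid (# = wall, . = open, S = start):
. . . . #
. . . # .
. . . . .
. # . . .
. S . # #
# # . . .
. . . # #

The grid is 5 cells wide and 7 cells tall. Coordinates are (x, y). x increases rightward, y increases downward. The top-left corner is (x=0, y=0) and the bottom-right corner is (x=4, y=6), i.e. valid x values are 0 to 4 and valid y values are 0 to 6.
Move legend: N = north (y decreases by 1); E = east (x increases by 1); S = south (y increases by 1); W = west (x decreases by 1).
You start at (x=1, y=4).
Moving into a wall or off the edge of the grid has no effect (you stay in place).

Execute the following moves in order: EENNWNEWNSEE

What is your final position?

Start: (x=1, y=4)
  E (east): (x=1, y=4) -> (x=2, y=4)
  E (east): blocked, stay at (x=2, y=4)
  N (north): (x=2, y=4) -> (x=2, y=3)
  N (north): (x=2, y=3) -> (x=2, y=2)
  W (west): (x=2, y=2) -> (x=1, y=2)
  N (north): (x=1, y=2) -> (x=1, y=1)
  E (east): (x=1, y=1) -> (x=2, y=1)
  W (west): (x=2, y=1) -> (x=1, y=1)
  N (north): (x=1, y=1) -> (x=1, y=0)
  S (south): (x=1, y=0) -> (x=1, y=1)
  E (east): (x=1, y=1) -> (x=2, y=1)
  E (east): blocked, stay at (x=2, y=1)
Final: (x=2, y=1)

Answer: Final position: (x=2, y=1)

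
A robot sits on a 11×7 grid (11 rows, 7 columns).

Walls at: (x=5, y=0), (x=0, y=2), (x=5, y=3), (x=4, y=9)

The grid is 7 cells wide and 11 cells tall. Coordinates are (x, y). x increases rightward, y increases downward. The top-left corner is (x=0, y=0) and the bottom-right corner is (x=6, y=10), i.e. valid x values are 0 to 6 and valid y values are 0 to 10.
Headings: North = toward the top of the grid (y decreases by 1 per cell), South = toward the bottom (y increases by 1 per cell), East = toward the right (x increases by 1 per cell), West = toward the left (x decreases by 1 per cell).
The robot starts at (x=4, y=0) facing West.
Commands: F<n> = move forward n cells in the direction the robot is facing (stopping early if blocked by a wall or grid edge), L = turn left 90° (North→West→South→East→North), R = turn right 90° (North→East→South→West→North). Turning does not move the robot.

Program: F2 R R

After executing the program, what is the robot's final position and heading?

Answer: Final position: (x=2, y=0), facing East

Derivation:
Start: (x=4, y=0), facing West
  F2: move forward 2, now at (x=2, y=0)
  R: turn right, now facing North
  R: turn right, now facing East
Final: (x=2, y=0), facing East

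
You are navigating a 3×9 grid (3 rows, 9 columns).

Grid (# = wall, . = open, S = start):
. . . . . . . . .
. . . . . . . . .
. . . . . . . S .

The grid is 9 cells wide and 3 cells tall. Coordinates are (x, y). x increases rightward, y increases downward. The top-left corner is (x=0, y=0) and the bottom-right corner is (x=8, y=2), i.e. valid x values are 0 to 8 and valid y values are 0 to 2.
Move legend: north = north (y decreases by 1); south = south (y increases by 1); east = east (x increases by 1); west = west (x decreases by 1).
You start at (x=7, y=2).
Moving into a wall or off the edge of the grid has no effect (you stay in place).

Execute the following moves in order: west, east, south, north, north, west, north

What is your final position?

Start: (x=7, y=2)
  west (west): (x=7, y=2) -> (x=6, y=2)
  east (east): (x=6, y=2) -> (x=7, y=2)
  south (south): blocked, stay at (x=7, y=2)
  north (north): (x=7, y=2) -> (x=7, y=1)
  north (north): (x=7, y=1) -> (x=7, y=0)
  west (west): (x=7, y=0) -> (x=6, y=0)
  north (north): blocked, stay at (x=6, y=0)
Final: (x=6, y=0)

Answer: Final position: (x=6, y=0)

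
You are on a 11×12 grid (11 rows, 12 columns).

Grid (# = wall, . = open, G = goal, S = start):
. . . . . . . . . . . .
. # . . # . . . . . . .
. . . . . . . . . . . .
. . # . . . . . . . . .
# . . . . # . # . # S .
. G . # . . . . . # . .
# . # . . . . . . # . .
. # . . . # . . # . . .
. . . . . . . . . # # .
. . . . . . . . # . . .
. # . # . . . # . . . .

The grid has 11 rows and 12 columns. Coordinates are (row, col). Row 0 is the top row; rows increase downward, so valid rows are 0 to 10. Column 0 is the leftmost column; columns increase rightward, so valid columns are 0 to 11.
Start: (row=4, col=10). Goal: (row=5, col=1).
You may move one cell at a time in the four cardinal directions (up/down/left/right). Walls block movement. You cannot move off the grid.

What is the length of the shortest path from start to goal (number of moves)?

Answer: Shortest path length: 12

Derivation:
BFS from (row=4, col=10) until reaching (row=5, col=1):
  Distance 0: (row=4, col=10)
  Distance 1: (row=3, col=10), (row=4, col=11), (row=5, col=10)
  Distance 2: (row=2, col=10), (row=3, col=9), (row=3, col=11), (row=5, col=11), (row=6, col=10)
  Distance 3: (row=1, col=10), (row=2, col=9), (row=2, col=11), (row=3, col=8), (row=6, col=11), (row=7, col=10)
  Distance 4: (row=0, col=10), (row=1, col=9), (row=1, col=11), (row=2, col=8), (row=3, col=7), (row=4, col=8), (row=7, col=9), (row=7, col=11)
  Distance 5: (row=0, col=9), (row=0, col=11), (row=1, col=8), (row=2, col=7), (row=3, col=6), (row=5, col=8), (row=8, col=11)
  Distance 6: (row=0, col=8), (row=1, col=7), (row=2, col=6), (row=3, col=5), (row=4, col=6), (row=5, col=7), (row=6, col=8), (row=9, col=11)
  Distance 7: (row=0, col=7), (row=1, col=6), (row=2, col=5), (row=3, col=4), (row=5, col=6), (row=6, col=7), (row=9, col=10), (row=10, col=11)
  Distance 8: (row=0, col=6), (row=1, col=5), (row=2, col=4), (row=3, col=3), (row=4, col=4), (row=5, col=5), (row=6, col=6), (row=7, col=7), (row=9, col=9), (row=10, col=10)
  Distance 9: (row=0, col=5), (row=2, col=3), (row=4, col=3), (row=5, col=4), (row=6, col=5), (row=7, col=6), (row=8, col=7), (row=10, col=9)
  Distance 10: (row=0, col=4), (row=1, col=3), (row=2, col=2), (row=4, col=2), (row=6, col=4), (row=8, col=6), (row=8, col=8), (row=9, col=7), (row=10, col=8)
  Distance 11: (row=0, col=3), (row=1, col=2), (row=2, col=1), (row=4, col=1), (row=5, col=2), (row=6, col=3), (row=7, col=4), (row=8, col=5), (row=9, col=6)
  Distance 12: (row=0, col=2), (row=2, col=0), (row=3, col=1), (row=5, col=1), (row=7, col=3), (row=8, col=4), (row=9, col=5), (row=10, col=6)  <- goal reached here
One shortest path (12 moves): (row=4, col=10) -> (row=3, col=10) -> (row=3, col=9) -> (row=3, col=8) -> (row=3, col=7) -> (row=3, col=6) -> (row=3, col=5) -> (row=3, col=4) -> (row=3, col=3) -> (row=4, col=3) -> (row=4, col=2) -> (row=4, col=1) -> (row=5, col=1)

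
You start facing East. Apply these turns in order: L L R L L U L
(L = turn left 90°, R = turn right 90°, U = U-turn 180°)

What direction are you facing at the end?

Answer: Final heading: West

Derivation:
Start: East
  L (left (90° counter-clockwise)) -> North
  L (left (90° counter-clockwise)) -> West
  R (right (90° clockwise)) -> North
  L (left (90° counter-clockwise)) -> West
  L (left (90° counter-clockwise)) -> South
  U (U-turn (180°)) -> North
  L (left (90° counter-clockwise)) -> West
Final: West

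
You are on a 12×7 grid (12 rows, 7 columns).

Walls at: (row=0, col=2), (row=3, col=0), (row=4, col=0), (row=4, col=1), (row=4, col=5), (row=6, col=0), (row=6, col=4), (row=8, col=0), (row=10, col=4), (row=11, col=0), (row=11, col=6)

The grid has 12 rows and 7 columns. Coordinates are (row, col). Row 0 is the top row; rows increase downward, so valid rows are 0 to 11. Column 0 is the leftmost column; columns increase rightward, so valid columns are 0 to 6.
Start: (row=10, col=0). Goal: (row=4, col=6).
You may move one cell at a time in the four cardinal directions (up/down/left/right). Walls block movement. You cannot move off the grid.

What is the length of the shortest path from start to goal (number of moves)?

BFS from (row=10, col=0) until reaching (row=4, col=6):
  Distance 0: (row=10, col=0)
  Distance 1: (row=9, col=0), (row=10, col=1)
  Distance 2: (row=9, col=1), (row=10, col=2), (row=11, col=1)
  Distance 3: (row=8, col=1), (row=9, col=2), (row=10, col=3), (row=11, col=2)
  Distance 4: (row=7, col=1), (row=8, col=2), (row=9, col=3), (row=11, col=3)
  Distance 5: (row=6, col=1), (row=7, col=0), (row=7, col=2), (row=8, col=3), (row=9, col=4), (row=11, col=4)
  Distance 6: (row=5, col=1), (row=6, col=2), (row=7, col=3), (row=8, col=4), (row=9, col=5), (row=11, col=5)
  Distance 7: (row=5, col=0), (row=5, col=2), (row=6, col=3), (row=7, col=4), (row=8, col=5), (row=9, col=6), (row=10, col=5)
  Distance 8: (row=4, col=2), (row=5, col=3), (row=7, col=5), (row=8, col=6), (row=10, col=6)
  Distance 9: (row=3, col=2), (row=4, col=3), (row=5, col=4), (row=6, col=5), (row=7, col=6)
  Distance 10: (row=2, col=2), (row=3, col=1), (row=3, col=3), (row=4, col=4), (row=5, col=5), (row=6, col=6)
  Distance 11: (row=1, col=2), (row=2, col=1), (row=2, col=3), (row=3, col=4), (row=5, col=6)
  Distance 12: (row=1, col=1), (row=1, col=3), (row=2, col=0), (row=2, col=4), (row=3, col=5), (row=4, col=6)  <- goal reached here
One shortest path (12 moves): (row=10, col=0) -> (row=10, col=1) -> (row=10, col=2) -> (row=10, col=3) -> (row=9, col=3) -> (row=9, col=4) -> (row=9, col=5) -> (row=9, col=6) -> (row=8, col=6) -> (row=7, col=6) -> (row=6, col=6) -> (row=5, col=6) -> (row=4, col=6)

Answer: Shortest path length: 12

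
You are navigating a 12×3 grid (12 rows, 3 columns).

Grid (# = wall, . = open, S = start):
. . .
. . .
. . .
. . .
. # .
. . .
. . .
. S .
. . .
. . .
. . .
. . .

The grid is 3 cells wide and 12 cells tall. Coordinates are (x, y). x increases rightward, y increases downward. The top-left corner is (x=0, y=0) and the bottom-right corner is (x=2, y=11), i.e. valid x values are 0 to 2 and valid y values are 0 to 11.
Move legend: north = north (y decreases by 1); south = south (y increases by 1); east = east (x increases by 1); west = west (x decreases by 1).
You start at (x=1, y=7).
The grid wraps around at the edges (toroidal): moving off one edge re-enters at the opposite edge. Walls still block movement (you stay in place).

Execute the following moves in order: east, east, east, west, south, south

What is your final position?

Start: (x=1, y=7)
  east (east): (x=1, y=7) -> (x=2, y=7)
  east (east): (x=2, y=7) -> (x=0, y=7)
  east (east): (x=0, y=7) -> (x=1, y=7)
  west (west): (x=1, y=7) -> (x=0, y=7)
  south (south): (x=0, y=7) -> (x=0, y=8)
  south (south): (x=0, y=8) -> (x=0, y=9)
Final: (x=0, y=9)

Answer: Final position: (x=0, y=9)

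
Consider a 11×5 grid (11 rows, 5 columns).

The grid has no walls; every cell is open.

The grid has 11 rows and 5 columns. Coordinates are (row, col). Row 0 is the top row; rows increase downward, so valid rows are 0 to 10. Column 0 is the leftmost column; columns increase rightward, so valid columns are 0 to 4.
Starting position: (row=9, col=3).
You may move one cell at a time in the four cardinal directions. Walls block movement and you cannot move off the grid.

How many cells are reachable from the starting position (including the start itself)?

Answer: Reachable cells: 55

Derivation:
BFS flood-fill from (row=9, col=3):
  Distance 0: (row=9, col=3)
  Distance 1: (row=8, col=3), (row=9, col=2), (row=9, col=4), (row=10, col=3)
  Distance 2: (row=7, col=3), (row=8, col=2), (row=8, col=4), (row=9, col=1), (row=10, col=2), (row=10, col=4)
  Distance 3: (row=6, col=3), (row=7, col=2), (row=7, col=4), (row=8, col=1), (row=9, col=0), (row=10, col=1)
  Distance 4: (row=5, col=3), (row=6, col=2), (row=6, col=4), (row=7, col=1), (row=8, col=0), (row=10, col=0)
  Distance 5: (row=4, col=3), (row=5, col=2), (row=5, col=4), (row=6, col=1), (row=7, col=0)
  Distance 6: (row=3, col=3), (row=4, col=2), (row=4, col=4), (row=5, col=1), (row=6, col=0)
  Distance 7: (row=2, col=3), (row=3, col=2), (row=3, col=4), (row=4, col=1), (row=5, col=0)
  Distance 8: (row=1, col=3), (row=2, col=2), (row=2, col=4), (row=3, col=1), (row=4, col=0)
  Distance 9: (row=0, col=3), (row=1, col=2), (row=1, col=4), (row=2, col=1), (row=3, col=0)
  Distance 10: (row=0, col=2), (row=0, col=4), (row=1, col=1), (row=2, col=0)
  Distance 11: (row=0, col=1), (row=1, col=0)
  Distance 12: (row=0, col=0)
Total reachable: 55 (grid has 55 open cells total)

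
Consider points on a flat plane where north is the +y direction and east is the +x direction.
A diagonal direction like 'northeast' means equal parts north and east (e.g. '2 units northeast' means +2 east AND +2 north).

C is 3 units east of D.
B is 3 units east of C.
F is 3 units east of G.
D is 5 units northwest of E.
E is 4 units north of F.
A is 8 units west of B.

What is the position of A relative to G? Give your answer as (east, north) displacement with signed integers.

Answer: A is at (east=-4, north=9) relative to G.

Derivation:
Place G at the origin (east=0, north=0).
  F is 3 units east of G: delta (east=+3, north=+0); F at (east=3, north=0).
  E is 4 units north of F: delta (east=+0, north=+4); E at (east=3, north=4).
  D is 5 units northwest of E: delta (east=-5, north=+5); D at (east=-2, north=9).
  C is 3 units east of D: delta (east=+3, north=+0); C at (east=1, north=9).
  B is 3 units east of C: delta (east=+3, north=+0); B at (east=4, north=9).
  A is 8 units west of B: delta (east=-8, north=+0); A at (east=-4, north=9).
Therefore A relative to G: (east=-4, north=9).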